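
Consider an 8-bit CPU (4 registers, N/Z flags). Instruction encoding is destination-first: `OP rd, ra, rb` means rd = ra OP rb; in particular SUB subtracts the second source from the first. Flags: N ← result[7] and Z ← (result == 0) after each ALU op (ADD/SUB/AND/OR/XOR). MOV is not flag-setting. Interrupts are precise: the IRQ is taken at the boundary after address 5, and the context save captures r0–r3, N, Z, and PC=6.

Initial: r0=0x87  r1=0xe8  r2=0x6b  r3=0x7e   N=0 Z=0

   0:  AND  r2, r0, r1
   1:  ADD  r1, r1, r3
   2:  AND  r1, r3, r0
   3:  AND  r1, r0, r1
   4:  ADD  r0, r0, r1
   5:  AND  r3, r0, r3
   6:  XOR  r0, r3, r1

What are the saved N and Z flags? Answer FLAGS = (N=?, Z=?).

FLAGS = (N=0, Z=0)

after  0: r0=0x87 r1=0xe8 r2=0x80 r3=0x7e  N=1 Z=0
after  1: r0=0x87 r1=0x66 r2=0x80 r3=0x7e  N=0 Z=0
after  2: r0=0x87 r1=0x06 r2=0x80 r3=0x7e  N=0 Z=0
after  3: r0=0x87 r1=0x06 r2=0x80 r3=0x7e  N=0 Z=0
after  4: r0=0x8d r1=0x06 r2=0x80 r3=0x7e  N=1 Z=0
after  5: r0=0x8d r1=0x06 r2=0x80 r3=0x0c  N=0 Z=0
-- IRQ taken; context saved, return-PC = 6 --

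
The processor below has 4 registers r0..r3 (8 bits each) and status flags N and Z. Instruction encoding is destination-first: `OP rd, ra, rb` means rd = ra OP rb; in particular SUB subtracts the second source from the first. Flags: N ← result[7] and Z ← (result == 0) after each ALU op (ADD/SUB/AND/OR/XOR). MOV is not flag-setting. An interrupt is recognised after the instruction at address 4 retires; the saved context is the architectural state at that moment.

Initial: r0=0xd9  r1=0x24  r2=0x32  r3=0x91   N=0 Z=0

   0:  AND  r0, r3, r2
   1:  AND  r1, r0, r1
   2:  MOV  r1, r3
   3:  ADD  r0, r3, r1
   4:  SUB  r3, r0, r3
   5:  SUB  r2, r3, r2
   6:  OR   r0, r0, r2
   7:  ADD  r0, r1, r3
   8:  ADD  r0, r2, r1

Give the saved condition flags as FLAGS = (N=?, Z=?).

FLAGS = (N=1, Z=0)

after  0: r0=0x10 r1=0x24 r2=0x32 r3=0x91  N=0 Z=0
after  1: r0=0x10 r1=0x00 r2=0x32 r3=0x91  N=0 Z=1
after  2: r0=0x10 r1=0x91 r2=0x32 r3=0x91  N=0 Z=1
after  3: r0=0x22 r1=0x91 r2=0x32 r3=0x91  N=0 Z=0
after  4: r0=0x22 r1=0x91 r2=0x32 r3=0x91  N=1 Z=0
-- IRQ taken; context saved, return-PC = 5 --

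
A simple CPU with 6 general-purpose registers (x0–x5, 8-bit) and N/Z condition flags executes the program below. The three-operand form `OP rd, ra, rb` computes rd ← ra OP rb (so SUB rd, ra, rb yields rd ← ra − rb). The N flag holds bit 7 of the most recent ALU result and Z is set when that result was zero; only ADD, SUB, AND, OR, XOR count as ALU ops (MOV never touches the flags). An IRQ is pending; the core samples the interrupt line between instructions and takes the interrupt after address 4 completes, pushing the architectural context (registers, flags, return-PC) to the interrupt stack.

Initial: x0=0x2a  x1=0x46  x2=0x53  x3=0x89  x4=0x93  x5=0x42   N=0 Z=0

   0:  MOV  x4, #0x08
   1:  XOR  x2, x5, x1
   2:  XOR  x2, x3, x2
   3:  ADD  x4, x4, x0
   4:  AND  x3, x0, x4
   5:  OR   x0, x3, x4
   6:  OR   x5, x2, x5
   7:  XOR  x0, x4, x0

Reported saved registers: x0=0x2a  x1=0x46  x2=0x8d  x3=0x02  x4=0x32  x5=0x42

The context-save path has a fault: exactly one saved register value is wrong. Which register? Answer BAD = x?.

BAD = x3

after  0: x0=0x2a x1=0x46 x2=0x53 x3=0x89 x4=0x08 x5=0x42  N=0 Z=0
after  1: x0=0x2a x1=0x46 x2=0x04 x3=0x89 x4=0x08 x5=0x42  N=0 Z=0
after  2: x0=0x2a x1=0x46 x2=0x8d x3=0x89 x4=0x08 x5=0x42  N=1 Z=0
after  3: x0=0x2a x1=0x46 x2=0x8d x3=0x89 x4=0x32 x5=0x42  N=0 Z=0
after  4: x0=0x2a x1=0x46 x2=0x8d x3=0x22 x4=0x32 x5=0x42  N=0 Z=0
-- IRQ taken; context saved, return-PC = 5 --
mismatch: x3: reported 0x02 vs actual 0x22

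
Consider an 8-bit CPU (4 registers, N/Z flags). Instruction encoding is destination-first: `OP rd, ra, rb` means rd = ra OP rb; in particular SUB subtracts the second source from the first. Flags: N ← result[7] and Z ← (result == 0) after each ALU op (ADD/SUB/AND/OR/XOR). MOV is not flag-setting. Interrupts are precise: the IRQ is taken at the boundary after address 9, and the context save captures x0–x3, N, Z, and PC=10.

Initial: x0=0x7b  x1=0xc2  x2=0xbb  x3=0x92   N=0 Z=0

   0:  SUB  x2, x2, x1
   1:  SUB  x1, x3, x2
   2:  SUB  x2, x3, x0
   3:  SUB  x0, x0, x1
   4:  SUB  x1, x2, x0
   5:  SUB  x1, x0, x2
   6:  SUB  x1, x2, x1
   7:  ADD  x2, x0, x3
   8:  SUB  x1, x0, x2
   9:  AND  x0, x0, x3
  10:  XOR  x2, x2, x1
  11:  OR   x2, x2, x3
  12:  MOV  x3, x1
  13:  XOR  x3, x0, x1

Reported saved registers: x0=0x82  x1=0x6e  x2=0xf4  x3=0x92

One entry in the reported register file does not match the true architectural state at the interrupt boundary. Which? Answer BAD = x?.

after  0: x0=0x7b x1=0xc2 x2=0xf9 x3=0x92  N=1 Z=0
after  1: x0=0x7b x1=0x99 x2=0xf9 x3=0x92  N=1 Z=0
after  2: x0=0x7b x1=0x99 x2=0x17 x3=0x92  N=0 Z=0
after  3: x0=0xe2 x1=0x99 x2=0x17 x3=0x92  N=1 Z=0
after  4: x0=0xe2 x1=0x35 x2=0x17 x3=0x92  N=0 Z=0
after  5: x0=0xe2 x1=0xcb x2=0x17 x3=0x92  N=1 Z=0
after  6: x0=0xe2 x1=0x4c x2=0x17 x3=0x92  N=0 Z=0
after  7: x0=0xe2 x1=0x4c x2=0x74 x3=0x92  N=0 Z=0
after  8: x0=0xe2 x1=0x6e x2=0x74 x3=0x92  N=0 Z=0
after  9: x0=0x82 x1=0x6e x2=0x74 x3=0x92  N=1 Z=0
-- IRQ taken; context saved, return-PC = 10 --
mismatch: x2: reported 0xf4 vs actual 0x74

BAD = x2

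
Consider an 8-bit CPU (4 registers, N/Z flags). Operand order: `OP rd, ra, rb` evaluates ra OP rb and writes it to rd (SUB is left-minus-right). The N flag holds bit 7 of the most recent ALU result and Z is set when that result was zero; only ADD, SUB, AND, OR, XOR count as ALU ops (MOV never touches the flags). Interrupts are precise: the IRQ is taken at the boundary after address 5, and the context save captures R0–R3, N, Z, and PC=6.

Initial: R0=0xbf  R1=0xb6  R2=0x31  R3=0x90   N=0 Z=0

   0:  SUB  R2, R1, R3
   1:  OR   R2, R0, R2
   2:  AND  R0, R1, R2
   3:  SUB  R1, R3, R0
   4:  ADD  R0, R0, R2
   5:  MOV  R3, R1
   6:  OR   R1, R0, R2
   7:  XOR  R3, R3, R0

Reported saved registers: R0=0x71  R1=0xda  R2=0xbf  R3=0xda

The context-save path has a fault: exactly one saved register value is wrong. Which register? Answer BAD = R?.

after  0: R0=0xbf R1=0xb6 R2=0x26 R3=0x90  N=0 Z=0
after  1: R0=0xbf R1=0xb6 R2=0xbf R3=0x90  N=1 Z=0
after  2: R0=0xb6 R1=0xb6 R2=0xbf R3=0x90  N=1 Z=0
after  3: R0=0xb6 R1=0xda R2=0xbf R3=0x90  N=1 Z=0
after  4: R0=0x75 R1=0xda R2=0xbf R3=0x90  N=0 Z=0
after  5: R0=0x75 R1=0xda R2=0xbf R3=0xda  N=0 Z=0
-- IRQ taken; context saved, return-PC = 6 --
mismatch: R0: reported 0x71 vs actual 0x75

BAD = R0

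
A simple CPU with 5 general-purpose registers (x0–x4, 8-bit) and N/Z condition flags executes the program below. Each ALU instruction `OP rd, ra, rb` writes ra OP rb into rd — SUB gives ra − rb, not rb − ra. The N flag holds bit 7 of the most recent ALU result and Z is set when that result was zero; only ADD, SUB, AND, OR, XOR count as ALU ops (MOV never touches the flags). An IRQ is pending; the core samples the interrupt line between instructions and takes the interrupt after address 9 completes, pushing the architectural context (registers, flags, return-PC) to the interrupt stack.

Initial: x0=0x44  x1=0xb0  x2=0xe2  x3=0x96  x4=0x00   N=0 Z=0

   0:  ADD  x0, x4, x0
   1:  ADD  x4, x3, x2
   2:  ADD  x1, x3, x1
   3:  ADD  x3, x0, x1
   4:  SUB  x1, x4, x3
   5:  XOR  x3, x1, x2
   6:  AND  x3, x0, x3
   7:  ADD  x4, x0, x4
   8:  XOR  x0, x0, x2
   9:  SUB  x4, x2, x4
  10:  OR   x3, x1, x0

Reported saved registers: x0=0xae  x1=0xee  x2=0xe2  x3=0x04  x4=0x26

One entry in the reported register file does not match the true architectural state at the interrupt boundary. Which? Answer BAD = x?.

after  0: x0=0x44 x1=0xb0 x2=0xe2 x3=0x96 x4=0x00  N=0 Z=0
after  1: x0=0x44 x1=0xb0 x2=0xe2 x3=0x96 x4=0x78  N=0 Z=0
after  2: x0=0x44 x1=0x46 x2=0xe2 x3=0x96 x4=0x78  N=0 Z=0
after  3: x0=0x44 x1=0x46 x2=0xe2 x3=0x8a x4=0x78  N=1 Z=0
after  4: x0=0x44 x1=0xee x2=0xe2 x3=0x8a x4=0x78  N=1 Z=0
after  5: x0=0x44 x1=0xee x2=0xe2 x3=0x0c x4=0x78  N=0 Z=0
after  6: x0=0x44 x1=0xee x2=0xe2 x3=0x04 x4=0x78  N=0 Z=0
after  7: x0=0x44 x1=0xee x2=0xe2 x3=0x04 x4=0xbc  N=1 Z=0
after  8: x0=0xa6 x1=0xee x2=0xe2 x3=0x04 x4=0xbc  N=1 Z=0
after  9: x0=0xa6 x1=0xee x2=0xe2 x3=0x04 x4=0x26  N=0 Z=0
-- IRQ taken; context saved, return-PC = 10 --
mismatch: x0: reported 0xae vs actual 0xa6

BAD = x0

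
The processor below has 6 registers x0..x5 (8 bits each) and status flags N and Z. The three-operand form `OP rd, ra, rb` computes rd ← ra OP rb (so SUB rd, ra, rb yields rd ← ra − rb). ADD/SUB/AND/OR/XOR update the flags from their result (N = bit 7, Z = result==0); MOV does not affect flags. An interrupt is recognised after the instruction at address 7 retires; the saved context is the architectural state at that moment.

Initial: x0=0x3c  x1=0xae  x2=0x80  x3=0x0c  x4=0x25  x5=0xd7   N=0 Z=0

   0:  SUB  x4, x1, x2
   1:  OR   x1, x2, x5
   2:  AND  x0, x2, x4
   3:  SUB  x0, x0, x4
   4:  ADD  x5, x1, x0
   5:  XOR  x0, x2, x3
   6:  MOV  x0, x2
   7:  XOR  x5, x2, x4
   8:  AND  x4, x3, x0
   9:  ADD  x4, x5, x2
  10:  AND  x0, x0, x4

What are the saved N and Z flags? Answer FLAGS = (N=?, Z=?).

FLAGS = (N=1, Z=0)

after  0: x0=0x3c x1=0xae x2=0x80 x3=0x0c x4=0x2e x5=0xd7  N=0 Z=0
after  1: x0=0x3c x1=0xd7 x2=0x80 x3=0x0c x4=0x2e x5=0xd7  N=1 Z=0
after  2: x0=0x00 x1=0xd7 x2=0x80 x3=0x0c x4=0x2e x5=0xd7  N=0 Z=1
after  3: x0=0xd2 x1=0xd7 x2=0x80 x3=0x0c x4=0x2e x5=0xd7  N=1 Z=0
after  4: x0=0xd2 x1=0xd7 x2=0x80 x3=0x0c x4=0x2e x5=0xa9  N=1 Z=0
after  5: x0=0x8c x1=0xd7 x2=0x80 x3=0x0c x4=0x2e x5=0xa9  N=1 Z=0
after  6: x0=0x80 x1=0xd7 x2=0x80 x3=0x0c x4=0x2e x5=0xa9  N=1 Z=0
after  7: x0=0x80 x1=0xd7 x2=0x80 x3=0x0c x4=0x2e x5=0xae  N=1 Z=0
-- IRQ taken; context saved, return-PC = 8 --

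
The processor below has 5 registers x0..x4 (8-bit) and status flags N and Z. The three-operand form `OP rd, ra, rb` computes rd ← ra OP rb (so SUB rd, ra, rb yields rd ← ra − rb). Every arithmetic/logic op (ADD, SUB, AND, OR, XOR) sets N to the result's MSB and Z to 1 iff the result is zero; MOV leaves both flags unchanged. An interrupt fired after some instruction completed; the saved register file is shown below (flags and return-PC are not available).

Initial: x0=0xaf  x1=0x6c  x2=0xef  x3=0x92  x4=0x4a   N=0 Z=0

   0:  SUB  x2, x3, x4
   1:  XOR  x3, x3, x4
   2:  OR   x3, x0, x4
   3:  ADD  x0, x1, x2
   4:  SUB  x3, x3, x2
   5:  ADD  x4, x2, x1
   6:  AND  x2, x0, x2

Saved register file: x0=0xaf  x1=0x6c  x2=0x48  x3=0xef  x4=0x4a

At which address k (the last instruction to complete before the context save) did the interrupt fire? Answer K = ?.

after  0: x0=0xaf x1=0x6c x2=0x48 x3=0x92 x4=0x4a  N=0 Z=0
after  1: x0=0xaf x1=0x6c x2=0x48 x3=0xd8 x4=0x4a  N=1 Z=0
after  2: x0=0xaf x1=0x6c x2=0x48 x3=0xef x4=0x4a  N=1 Z=0
-- IRQ taken; context saved, return-PC = 3 --

K = 2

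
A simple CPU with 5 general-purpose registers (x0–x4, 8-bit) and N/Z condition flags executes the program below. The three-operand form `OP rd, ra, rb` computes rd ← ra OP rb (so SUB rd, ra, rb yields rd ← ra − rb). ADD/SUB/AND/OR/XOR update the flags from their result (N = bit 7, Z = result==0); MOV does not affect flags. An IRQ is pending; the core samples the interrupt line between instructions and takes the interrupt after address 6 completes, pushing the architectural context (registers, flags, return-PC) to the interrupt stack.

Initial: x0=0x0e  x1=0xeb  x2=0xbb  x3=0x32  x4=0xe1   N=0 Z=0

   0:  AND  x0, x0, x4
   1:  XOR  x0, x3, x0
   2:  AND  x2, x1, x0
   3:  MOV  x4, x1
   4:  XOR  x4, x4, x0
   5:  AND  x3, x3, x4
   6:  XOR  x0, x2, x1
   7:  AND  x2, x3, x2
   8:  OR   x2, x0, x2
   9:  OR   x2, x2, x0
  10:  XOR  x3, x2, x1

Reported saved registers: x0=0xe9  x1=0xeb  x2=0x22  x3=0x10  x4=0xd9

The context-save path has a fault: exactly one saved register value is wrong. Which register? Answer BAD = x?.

BAD = x0

after  0: x0=0x00 x1=0xeb x2=0xbb x3=0x32 x4=0xe1  N=0 Z=1
after  1: x0=0x32 x1=0xeb x2=0xbb x3=0x32 x4=0xe1  N=0 Z=0
after  2: x0=0x32 x1=0xeb x2=0x22 x3=0x32 x4=0xe1  N=0 Z=0
after  3: x0=0x32 x1=0xeb x2=0x22 x3=0x32 x4=0xeb  N=0 Z=0
after  4: x0=0x32 x1=0xeb x2=0x22 x3=0x32 x4=0xd9  N=1 Z=0
after  5: x0=0x32 x1=0xeb x2=0x22 x3=0x10 x4=0xd9  N=0 Z=0
after  6: x0=0xc9 x1=0xeb x2=0x22 x3=0x10 x4=0xd9  N=1 Z=0
-- IRQ taken; context saved, return-PC = 7 --
mismatch: x0: reported 0xe9 vs actual 0xc9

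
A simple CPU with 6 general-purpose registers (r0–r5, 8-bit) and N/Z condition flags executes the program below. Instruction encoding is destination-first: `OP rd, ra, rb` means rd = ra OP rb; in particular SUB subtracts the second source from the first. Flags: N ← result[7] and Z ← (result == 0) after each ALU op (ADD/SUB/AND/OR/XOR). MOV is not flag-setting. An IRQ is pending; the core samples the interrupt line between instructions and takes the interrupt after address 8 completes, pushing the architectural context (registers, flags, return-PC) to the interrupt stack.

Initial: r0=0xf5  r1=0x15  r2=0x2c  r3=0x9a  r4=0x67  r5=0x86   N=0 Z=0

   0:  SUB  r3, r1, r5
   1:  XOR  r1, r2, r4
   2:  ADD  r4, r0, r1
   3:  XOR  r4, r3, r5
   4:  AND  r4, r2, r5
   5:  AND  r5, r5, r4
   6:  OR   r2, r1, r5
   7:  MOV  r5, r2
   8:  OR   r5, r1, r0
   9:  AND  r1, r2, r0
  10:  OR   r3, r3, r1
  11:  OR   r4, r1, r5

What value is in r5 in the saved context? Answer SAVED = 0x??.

after  0: r0=0xf5 r1=0x15 r2=0x2c r3=0x8f r4=0x67 r5=0x86  N=1 Z=0
after  1: r0=0xf5 r1=0x4b r2=0x2c r3=0x8f r4=0x67 r5=0x86  N=0 Z=0
after  2: r0=0xf5 r1=0x4b r2=0x2c r3=0x8f r4=0x40 r5=0x86  N=0 Z=0
after  3: r0=0xf5 r1=0x4b r2=0x2c r3=0x8f r4=0x09 r5=0x86  N=0 Z=0
after  4: r0=0xf5 r1=0x4b r2=0x2c r3=0x8f r4=0x04 r5=0x86  N=0 Z=0
after  5: r0=0xf5 r1=0x4b r2=0x2c r3=0x8f r4=0x04 r5=0x04  N=0 Z=0
after  6: r0=0xf5 r1=0x4b r2=0x4f r3=0x8f r4=0x04 r5=0x04  N=0 Z=0
after  7: r0=0xf5 r1=0x4b r2=0x4f r3=0x8f r4=0x04 r5=0x4f  N=0 Z=0
after  8: r0=0xf5 r1=0x4b r2=0x4f r3=0x8f r4=0x04 r5=0xff  N=1 Z=0
-- IRQ taken; context saved, return-PC = 9 --

SAVED = 0xff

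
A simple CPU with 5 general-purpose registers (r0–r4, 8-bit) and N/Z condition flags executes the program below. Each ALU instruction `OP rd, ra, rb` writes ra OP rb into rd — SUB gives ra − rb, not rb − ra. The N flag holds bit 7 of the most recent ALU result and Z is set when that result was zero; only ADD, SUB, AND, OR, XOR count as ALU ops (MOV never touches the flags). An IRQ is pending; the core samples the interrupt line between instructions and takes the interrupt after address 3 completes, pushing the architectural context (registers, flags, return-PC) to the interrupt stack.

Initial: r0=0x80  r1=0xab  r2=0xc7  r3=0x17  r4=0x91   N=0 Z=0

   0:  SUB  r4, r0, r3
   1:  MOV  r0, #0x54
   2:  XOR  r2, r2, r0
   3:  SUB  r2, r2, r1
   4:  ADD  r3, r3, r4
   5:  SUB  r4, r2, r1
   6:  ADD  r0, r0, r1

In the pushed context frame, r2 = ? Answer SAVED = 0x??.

after  0: r0=0x80 r1=0xab r2=0xc7 r3=0x17 r4=0x69  N=0 Z=0
after  1: r0=0x54 r1=0xab r2=0xc7 r3=0x17 r4=0x69  N=0 Z=0
after  2: r0=0x54 r1=0xab r2=0x93 r3=0x17 r4=0x69  N=1 Z=0
after  3: r0=0x54 r1=0xab r2=0xe8 r3=0x17 r4=0x69  N=1 Z=0
-- IRQ taken; context saved, return-PC = 4 --

SAVED = 0xe8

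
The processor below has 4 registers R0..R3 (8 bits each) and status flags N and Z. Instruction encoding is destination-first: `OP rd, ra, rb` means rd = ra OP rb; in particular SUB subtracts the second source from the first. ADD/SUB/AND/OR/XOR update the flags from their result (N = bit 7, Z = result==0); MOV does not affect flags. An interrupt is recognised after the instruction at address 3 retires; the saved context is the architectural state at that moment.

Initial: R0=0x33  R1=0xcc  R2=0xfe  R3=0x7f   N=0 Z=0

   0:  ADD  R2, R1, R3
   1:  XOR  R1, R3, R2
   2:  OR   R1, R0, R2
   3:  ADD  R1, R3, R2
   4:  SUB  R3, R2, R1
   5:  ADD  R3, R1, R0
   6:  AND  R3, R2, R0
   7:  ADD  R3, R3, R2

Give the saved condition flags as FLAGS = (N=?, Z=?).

FLAGS = (N=1, Z=0)

after  0: R0=0x33 R1=0xcc R2=0x4b R3=0x7f  N=0 Z=0
after  1: R0=0x33 R1=0x34 R2=0x4b R3=0x7f  N=0 Z=0
after  2: R0=0x33 R1=0x7b R2=0x4b R3=0x7f  N=0 Z=0
after  3: R0=0x33 R1=0xca R2=0x4b R3=0x7f  N=1 Z=0
-- IRQ taken; context saved, return-PC = 4 --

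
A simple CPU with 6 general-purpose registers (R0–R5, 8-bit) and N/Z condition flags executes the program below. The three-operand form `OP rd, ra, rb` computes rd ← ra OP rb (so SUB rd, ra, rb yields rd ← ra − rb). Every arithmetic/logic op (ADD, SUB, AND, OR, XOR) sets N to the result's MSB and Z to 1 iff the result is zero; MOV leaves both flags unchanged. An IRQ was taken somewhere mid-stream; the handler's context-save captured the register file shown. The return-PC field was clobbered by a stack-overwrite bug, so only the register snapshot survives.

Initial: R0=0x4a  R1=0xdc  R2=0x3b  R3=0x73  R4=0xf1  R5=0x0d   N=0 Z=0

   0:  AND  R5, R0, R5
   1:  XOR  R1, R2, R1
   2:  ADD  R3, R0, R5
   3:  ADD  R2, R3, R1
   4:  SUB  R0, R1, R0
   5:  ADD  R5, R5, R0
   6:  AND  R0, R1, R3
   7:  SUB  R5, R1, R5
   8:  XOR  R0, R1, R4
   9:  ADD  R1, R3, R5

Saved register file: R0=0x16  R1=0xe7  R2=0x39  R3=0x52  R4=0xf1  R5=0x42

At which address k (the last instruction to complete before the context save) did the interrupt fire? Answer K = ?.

K = 8

after  0: R0=0x4a R1=0xdc R2=0x3b R3=0x73 R4=0xf1 R5=0x08  N=0 Z=0
after  1: R0=0x4a R1=0xe7 R2=0x3b R3=0x73 R4=0xf1 R5=0x08  N=1 Z=0
after  2: R0=0x4a R1=0xe7 R2=0x3b R3=0x52 R4=0xf1 R5=0x08  N=0 Z=0
after  3: R0=0x4a R1=0xe7 R2=0x39 R3=0x52 R4=0xf1 R5=0x08  N=0 Z=0
after  4: R0=0x9d R1=0xe7 R2=0x39 R3=0x52 R4=0xf1 R5=0x08  N=1 Z=0
after  5: R0=0x9d R1=0xe7 R2=0x39 R3=0x52 R4=0xf1 R5=0xa5  N=1 Z=0
after  6: R0=0x42 R1=0xe7 R2=0x39 R3=0x52 R4=0xf1 R5=0xa5  N=0 Z=0
after  7: R0=0x42 R1=0xe7 R2=0x39 R3=0x52 R4=0xf1 R5=0x42  N=0 Z=0
after  8: R0=0x16 R1=0xe7 R2=0x39 R3=0x52 R4=0xf1 R5=0x42  N=0 Z=0
-- IRQ taken; context saved, return-PC = 9 --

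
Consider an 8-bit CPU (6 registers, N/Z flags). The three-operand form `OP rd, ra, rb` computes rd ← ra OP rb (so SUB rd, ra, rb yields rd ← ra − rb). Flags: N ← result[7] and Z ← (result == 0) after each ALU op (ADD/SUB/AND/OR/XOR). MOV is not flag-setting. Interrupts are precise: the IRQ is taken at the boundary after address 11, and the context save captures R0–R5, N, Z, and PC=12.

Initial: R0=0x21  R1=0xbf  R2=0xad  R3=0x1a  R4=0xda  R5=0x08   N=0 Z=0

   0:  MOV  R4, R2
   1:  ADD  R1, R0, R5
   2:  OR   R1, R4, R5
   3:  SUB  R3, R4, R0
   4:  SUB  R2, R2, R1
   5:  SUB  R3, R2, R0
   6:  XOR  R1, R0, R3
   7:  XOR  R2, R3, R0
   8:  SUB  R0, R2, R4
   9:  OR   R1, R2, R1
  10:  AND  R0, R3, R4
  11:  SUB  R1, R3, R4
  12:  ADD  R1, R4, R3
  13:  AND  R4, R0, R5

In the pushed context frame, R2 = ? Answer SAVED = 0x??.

SAVED = 0xfe

after  0: R0=0x21 R1=0xbf R2=0xad R3=0x1a R4=0xad R5=0x08  N=0 Z=0
after  1: R0=0x21 R1=0x29 R2=0xad R3=0x1a R4=0xad R5=0x08  N=0 Z=0
after  2: R0=0x21 R1=0xad R2=0xad R3=0x1a R4=0xad R5=0x08  N=1 Z=0
after  3: R0=0x21 R1=0xad R2=0xad R3=0x8c R4=0xad R5=0x08  N=1 Z=0
after  4: R0=0x21 R1=0xad R2=0x00 R3=0x8c R4=0xad R5=0x08  N=0 Z=1
after  5: R0=0x21 R1=0xad R2=0x00 R3=0xdf R4=0xad R5=0x08  N=1 Z=0
after  6: R0=0x21 R1=0xfe R2=0x00 R3=0xdf R4=0xad R5=0x08  N=1 Z=0
after  7: R0=0x21 R1=0xfe R2=0xfe R3=0xdf R4=0xad R5=0x08  N=1 Z=0
after  8: R0=0x51 R1=0xfe R2=0xfe R3=0xdf R4=0xad R5=0x08  N=0 Z=0
after  9: R0=0x51 R1=0xfe R2=0xfe R3=0xdf R4=0xad R5=0x08  N=1 Z=0
after 10: R0=0x8d R1=0xfe R2=0xfe R3=0xdf R4=0xad R5=0x08  N=1 Z=0
after 11: R0=0x8d R1=0x32 R2=0xfe R3=0xdf R4=0xad R5=0x08  N=0 Z=0
-- IRQ taken; context saved, return-PC = 12 --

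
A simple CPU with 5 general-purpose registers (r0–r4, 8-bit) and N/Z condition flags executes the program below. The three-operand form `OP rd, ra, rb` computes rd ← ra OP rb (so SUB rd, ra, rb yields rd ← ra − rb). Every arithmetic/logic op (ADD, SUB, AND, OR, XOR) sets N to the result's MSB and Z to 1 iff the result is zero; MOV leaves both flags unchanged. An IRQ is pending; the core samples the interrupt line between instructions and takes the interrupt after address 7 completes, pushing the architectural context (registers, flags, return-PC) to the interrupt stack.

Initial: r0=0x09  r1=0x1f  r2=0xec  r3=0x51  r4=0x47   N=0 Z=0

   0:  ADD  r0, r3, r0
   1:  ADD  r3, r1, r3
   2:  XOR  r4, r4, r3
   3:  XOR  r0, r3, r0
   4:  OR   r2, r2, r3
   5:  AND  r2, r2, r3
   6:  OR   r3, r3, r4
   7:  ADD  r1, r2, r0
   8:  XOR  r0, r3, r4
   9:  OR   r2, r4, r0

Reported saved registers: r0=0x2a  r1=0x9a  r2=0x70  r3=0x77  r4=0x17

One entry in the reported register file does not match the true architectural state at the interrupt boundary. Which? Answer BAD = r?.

after  0: r0=0x5a r1=0x1f r2=0xec r3=0x51 r4=0x47  N=0 Z=0
after  1: r0=0x5a r1=0x1f r2=0xec r3=0x70 r4=0x47  N=0 Z=0
after  2: r0=0x5a r1=0x1f r2=0xec r3=0x70 r4=0x37  N=0 Z=0
after  3: r0=0x2a r1=0x1f r2=0xec r3=0x70 r4=0x37  N=0 Z=0
after  4: r0=0x2a r1=0x1f r2=0xfc r3=0x70 r4=0x37  N=1 Z=0
after  5: r0=0x2a r1=0x1f r2=0x70 r3=0x70 r4=0x37  N=0 Z=0
after  6: r0=0x2a r1=0x1f r2=0x70 r3=0x77 r4=0x37  N=0 Z=0
after  7: r0=0x2a r1=0x9a r2=0x70 r3=0x77 r4=0x37  N=1 Z=0
-- IRQ taken; context saved, return-PC = 8 --
mismatch: r4: reported 0x17 vs actual 0x37

BAD = r4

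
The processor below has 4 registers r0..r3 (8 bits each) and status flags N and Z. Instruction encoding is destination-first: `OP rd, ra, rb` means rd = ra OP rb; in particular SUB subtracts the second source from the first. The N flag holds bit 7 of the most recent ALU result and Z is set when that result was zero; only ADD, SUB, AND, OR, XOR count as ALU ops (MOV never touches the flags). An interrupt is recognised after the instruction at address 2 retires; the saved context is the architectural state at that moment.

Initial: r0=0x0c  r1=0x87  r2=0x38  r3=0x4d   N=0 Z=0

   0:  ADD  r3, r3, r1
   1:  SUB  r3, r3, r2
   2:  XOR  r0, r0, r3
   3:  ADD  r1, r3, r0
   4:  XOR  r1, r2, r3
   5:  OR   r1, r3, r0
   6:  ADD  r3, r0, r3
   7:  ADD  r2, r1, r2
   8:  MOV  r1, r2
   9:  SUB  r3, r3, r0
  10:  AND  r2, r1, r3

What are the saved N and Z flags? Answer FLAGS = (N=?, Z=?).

FLAGS = (N=1, Z=0)

after  0: r0=0x0c r1=0x87 r2=0x38 r3=0xd4  N=1 Z=0
after  1: r0=0x0c r1=0x87 r2=0x38 r3=0x9c  N=1 Z=0
after  2: r0=0x90 r1=0x87 r2=0x38 r3=0x9c  N=1 Z=0
-- IRQ taken; context saved, return-PC = 3 --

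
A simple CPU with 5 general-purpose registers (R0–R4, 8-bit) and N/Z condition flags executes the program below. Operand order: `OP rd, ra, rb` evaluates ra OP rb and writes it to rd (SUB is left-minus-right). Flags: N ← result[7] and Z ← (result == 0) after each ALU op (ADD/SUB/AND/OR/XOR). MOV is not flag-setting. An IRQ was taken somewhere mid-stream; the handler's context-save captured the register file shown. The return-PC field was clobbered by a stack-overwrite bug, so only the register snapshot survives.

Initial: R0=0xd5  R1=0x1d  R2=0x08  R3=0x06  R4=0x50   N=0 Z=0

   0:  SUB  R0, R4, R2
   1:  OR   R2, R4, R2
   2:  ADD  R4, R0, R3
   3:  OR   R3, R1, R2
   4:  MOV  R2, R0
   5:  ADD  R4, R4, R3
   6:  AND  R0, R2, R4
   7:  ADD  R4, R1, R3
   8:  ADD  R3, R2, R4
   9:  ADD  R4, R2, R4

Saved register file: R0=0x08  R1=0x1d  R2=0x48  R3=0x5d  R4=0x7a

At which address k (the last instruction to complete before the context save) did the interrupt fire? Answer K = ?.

K = 7

after  0: R0=0x48 R1=0x1d R2=0x08 R3=0x06 R4=0x50  N=0 Z=0
after  1: R0=0x48 R1=0x1d R2=0x58 R3=0x06 R4=0x50  N=0 Z=0
after  2: R0=0x48 R1=0x1d R2=0x58 R3=0x06 R4=0x4e  N=0 Z=0
after  3: R0=0x48 R1=0x1d R2=0x58 R3=0x5d R4=0x4e  N=0 Z=0
after  4: R0=0x48 R1=0x1d R2=0x48 R3=0x5d R4=0x4e  N=0 Z=0
after  5: R0=0x48 R1=0x1d R2=0x48 R3=0x5d R4=0xab  N=1 Z=0
after  6: R0=0x08 R1=0x1d R2=0x48 R3=0x5d R4=0xab  N=0 Z=0
after  7: R0=0x08 R1=0x1d R2=0x48 R3=0x5d R4=0x7a  N=0 Z=0
-- IRQ taken; context saved, return-PC = 8 --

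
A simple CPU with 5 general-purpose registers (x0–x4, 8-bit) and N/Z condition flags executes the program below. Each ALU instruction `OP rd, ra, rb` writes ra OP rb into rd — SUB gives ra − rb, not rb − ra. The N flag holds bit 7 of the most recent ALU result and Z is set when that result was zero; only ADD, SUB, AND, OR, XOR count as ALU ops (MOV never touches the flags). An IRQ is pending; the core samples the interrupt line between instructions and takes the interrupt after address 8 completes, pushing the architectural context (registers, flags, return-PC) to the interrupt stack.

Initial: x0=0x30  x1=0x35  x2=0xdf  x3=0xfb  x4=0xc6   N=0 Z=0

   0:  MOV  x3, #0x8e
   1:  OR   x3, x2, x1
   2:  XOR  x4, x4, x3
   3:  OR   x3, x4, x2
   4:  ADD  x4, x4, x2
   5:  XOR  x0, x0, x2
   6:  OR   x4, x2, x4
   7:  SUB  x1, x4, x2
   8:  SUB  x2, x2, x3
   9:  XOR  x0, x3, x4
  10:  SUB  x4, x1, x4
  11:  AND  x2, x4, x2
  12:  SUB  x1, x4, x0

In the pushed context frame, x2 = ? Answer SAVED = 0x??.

after  0: x0=0x30 x1=0x35 x2=0xdf x3=0x8e x4=0xc6  N=0 Z=0
after  1: x0=0x30 x1=0x35 x2=0xdf x3=0xff x4=0xc6  N=1 Z=0
after  2: x0=0x30 x1=0x35 x2=0xdf x3=0xff x4=0x39  N=0 Z=0
after  3: x0=0x30 x1=0x35 x2=0xdf x3=0xff x4=0x39  N=1 Z=0
after  4: x0=0x30 x1=0x35 x2=0xdf x3=0xff x4=0x18  N=0 Z=0
after  5: x0=0xef x1=0x35 x2=0xdf x3=0xff x4=0x18  N=1 Z=0
after  6: x0=0xef x1=0x35 x2=0xdf x3=0xff x4=0xdf  N=1 Z=0
after  7: x0=0xef x1=0x00 x2=0xdf x3=0xff x4=0xdf  N=0 Z=1
after  8: x0=0xef x1=0x00 x2=0xe0 x3=0xff x4=0xdf  N=1 Z=0
-- IRQ taken; context saved, return-PC = 9 --

SAVED = 0xe0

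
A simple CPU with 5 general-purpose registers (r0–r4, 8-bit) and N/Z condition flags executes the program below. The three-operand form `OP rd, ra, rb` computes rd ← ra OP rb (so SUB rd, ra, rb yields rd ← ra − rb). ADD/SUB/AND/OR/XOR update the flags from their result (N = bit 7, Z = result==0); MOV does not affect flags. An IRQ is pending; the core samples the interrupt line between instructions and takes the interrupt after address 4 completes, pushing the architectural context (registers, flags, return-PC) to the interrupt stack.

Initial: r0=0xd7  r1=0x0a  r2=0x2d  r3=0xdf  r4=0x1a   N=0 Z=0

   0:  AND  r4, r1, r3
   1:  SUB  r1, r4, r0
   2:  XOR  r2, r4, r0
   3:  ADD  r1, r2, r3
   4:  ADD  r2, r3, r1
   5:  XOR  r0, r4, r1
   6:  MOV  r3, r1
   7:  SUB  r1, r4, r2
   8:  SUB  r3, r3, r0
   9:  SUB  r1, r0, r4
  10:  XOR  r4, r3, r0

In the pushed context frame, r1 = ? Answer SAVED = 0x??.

SAVED = 0xbc

after  0: r0=0xd7 r1=0x0a r2=0x2d r3=0xdf r4=0x0a  N=0 Z=0
after  1: r0=0xd7 r1=0x33 r2=0x2d r3=0xdf r4=0x0a  N=0 Z=0
after  2: r0=0xd7 r1=0x33 r2=0xdd r3=0xdf r4=0x0a  N=1 Z=0
after  3: r0=0xd7 r1=0xbc r2=0xdd r3=0xdf r4=0x0a  N=1 Z=0
after  4: r0=0xd7 r1=0xbc r2=0x9b r3=0xdf r4=0x0a  N=1 Z=0
-- IRQ taken; context saved, return-PC = 5 --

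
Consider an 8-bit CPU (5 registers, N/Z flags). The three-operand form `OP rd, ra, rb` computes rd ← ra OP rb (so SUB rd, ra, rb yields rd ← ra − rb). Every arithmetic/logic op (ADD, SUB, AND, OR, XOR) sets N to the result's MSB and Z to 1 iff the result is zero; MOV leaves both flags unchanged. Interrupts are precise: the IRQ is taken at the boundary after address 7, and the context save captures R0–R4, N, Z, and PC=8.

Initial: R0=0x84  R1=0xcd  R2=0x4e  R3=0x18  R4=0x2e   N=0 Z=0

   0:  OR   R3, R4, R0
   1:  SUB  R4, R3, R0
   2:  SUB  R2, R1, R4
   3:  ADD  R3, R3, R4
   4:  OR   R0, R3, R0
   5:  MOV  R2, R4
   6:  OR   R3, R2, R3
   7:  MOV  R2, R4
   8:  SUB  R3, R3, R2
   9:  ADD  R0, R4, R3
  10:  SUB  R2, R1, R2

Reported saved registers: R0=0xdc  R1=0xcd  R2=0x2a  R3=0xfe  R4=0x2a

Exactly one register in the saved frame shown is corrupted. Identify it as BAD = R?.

BAD = R3

after  0: R0=0x84 R1=0xcd R2=0x4e R3=0xae R4=0x2e  N=1 Z=0
after  1: R0=0x84 R1=0xcd R2=0x4e R3=0xae R4=0x2a  N=0 Z=0
after  2: R0=0x84 R1=0xcd R2=0xa3 R3=0xae R4=0x2a  N=1 Z=0
after  3: R0=0x84 R1=0xcd R2=0xa3 R3=0xd8 R4=0x2a  N=1 Z=0
after  4: R0=0xdc R1=0xcd R2=0xa3 R3=0xd8 R4=0x2a  N=1 Z=0
after  5: R0=0xdc R1=0xcd R2=0x2a R3=0xd8 R4=0x2a  N=1 Z=0
after  6: R0=0xdc R1=0xcd R2=0x2a R3=0xfa R4=0x2a  N=1 Z=0
after  7: R0=0xdc R1=0xcd R2=0x2a R3=0xfa R4=0x2a  N=1 Z=0
-- IRQ taken; context saved, return-PC = 8 --
mismatch: R3: reported 0xfe vs actual 0xfa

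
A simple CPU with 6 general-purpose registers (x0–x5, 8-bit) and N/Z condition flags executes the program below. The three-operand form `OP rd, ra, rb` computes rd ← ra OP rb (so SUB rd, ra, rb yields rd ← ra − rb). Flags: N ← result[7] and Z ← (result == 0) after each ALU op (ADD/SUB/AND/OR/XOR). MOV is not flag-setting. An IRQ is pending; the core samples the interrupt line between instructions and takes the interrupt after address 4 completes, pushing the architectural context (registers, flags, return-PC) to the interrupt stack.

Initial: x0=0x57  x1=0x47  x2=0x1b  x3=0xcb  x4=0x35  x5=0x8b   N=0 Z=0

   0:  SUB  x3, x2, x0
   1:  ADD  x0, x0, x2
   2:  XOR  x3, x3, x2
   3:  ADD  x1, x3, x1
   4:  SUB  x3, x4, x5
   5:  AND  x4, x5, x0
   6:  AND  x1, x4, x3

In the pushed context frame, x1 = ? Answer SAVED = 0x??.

SAVED = 0x26

after  0: x0=0x57 x1=0x47 x2=0x1b x3=0xc4 x4=0x35 x5=0x8b  N=1 Z=0
after  1: x0=0x72 x1=0x47 x2=0x1b x3=0xc4 x4=0x35 x5=0x8b  N=0 Z=0
after  2: x0=0x72 x1=0x47 x2=0x1b x3=0xdf x4=0x35 x5=0x8b  N=1 Z=0
after  3: x0=0x72 x1=0x26 x2=0x1b x3=0xdf x4=0x35 x5=0x8b  N=0 Z=0
after  4: x0=0x72 x1=0x26 x2=0x1b x3=0xaa x4=0x35 x5=0x8b  N=1 Z=0
-- IRQ taken; context saved, return-PC = 5 --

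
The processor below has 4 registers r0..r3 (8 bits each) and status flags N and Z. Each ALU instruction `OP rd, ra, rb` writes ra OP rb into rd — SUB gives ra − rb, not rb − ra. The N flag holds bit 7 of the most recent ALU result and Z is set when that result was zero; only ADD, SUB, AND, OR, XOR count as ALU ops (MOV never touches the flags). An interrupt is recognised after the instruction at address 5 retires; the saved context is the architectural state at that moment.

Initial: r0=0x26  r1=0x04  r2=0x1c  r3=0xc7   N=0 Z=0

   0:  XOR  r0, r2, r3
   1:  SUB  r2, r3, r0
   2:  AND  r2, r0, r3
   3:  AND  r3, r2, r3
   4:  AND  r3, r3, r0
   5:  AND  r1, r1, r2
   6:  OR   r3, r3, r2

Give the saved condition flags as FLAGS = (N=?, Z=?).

after  0: r0=0xdb r1=0x04 r2=0x1c r3=0xc7  N=1 Z=0
after  1: r0=0xdb r1=0x04 r2=0xec r3=0xc7  N=1 Z=0
after  2: r0=0xdb r1=0x04 r2=0xc3 r3=0xc7  N=1 Z=0
after  3: r0=0xdb r1=0x04 r2=0xc3 r3=0xc3  N=1 Z=0
after  4: r0=0xdb r1=0x04 r2=0xc3 r3=0xc3  N=1 Z=0
after  5: r0=0xdb r1=0x00 r2=0xc3 r3=0xc3  N=0 Z=1
-- IRQ taken; context saved, return-PC = 6 --

FLAGS = (N=0, Z=1)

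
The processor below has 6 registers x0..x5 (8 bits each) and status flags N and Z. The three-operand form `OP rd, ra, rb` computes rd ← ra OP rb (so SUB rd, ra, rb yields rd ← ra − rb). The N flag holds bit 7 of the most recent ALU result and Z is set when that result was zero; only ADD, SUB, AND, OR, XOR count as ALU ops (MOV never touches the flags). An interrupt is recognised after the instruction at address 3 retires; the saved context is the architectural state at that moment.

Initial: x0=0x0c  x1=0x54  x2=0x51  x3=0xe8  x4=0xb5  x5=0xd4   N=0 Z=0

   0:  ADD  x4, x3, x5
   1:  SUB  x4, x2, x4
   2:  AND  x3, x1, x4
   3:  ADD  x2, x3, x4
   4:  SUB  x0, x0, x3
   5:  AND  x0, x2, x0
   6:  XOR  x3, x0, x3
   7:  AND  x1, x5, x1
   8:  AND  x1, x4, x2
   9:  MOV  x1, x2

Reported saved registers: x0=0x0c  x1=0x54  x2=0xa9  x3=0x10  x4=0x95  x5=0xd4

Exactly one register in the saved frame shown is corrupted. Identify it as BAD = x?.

after  0: x0=0x0c x1=0x54 x2=0x51 x3=0xe8 x4=0xbc x5=0xd4  N=1 Z=0
after  1: x0=0x0c x1=0x54 x2=0x51 x3=0xe8 x4=0x95 x5=0xd4  N=1 Z=0
after  2: x0=0x0c x1=0x54 x2=0x51 x3=0x14 x4=0x95 x5=0xd4  N=0 Z=0
after  3: x0=0x0c x1=0x54 x2=0xa9 x3=0x14 x4=0x95 x5=0xd4  N=1 Z=0
-- IRQ taken; context saved, return-PC = 4 --
mismatch: x3: reported 0x10 vs actual 0x14

BAD = x3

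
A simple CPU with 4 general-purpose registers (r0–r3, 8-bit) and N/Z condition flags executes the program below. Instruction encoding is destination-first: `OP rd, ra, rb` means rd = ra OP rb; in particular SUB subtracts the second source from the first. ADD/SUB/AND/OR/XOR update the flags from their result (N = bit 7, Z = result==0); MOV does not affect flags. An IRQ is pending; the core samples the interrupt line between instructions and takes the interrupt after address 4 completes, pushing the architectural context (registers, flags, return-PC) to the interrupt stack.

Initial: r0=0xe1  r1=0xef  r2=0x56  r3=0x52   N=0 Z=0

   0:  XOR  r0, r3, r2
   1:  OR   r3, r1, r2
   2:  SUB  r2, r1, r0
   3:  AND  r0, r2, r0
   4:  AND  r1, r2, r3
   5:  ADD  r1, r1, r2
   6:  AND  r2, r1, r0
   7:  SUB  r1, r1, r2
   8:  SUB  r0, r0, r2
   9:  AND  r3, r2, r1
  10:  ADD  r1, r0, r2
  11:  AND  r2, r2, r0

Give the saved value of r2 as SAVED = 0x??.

after  0: r0=0x04 r1=0xef r2=0x56 r3=0x52  N=0 Z=0
after  1: r0=0x04 r1=0xef r2=0x56 r3=0xff  N=1 Z=0
after  2: r0=0x04 r1=0xef r2=0xeb r3=0xff  N=1 Z=0
after  3: r0=0x00 r1=0xef r2=0xeb r3=0xff  N=0 Z=1
after  4: r0=0x00 r1=0xeb r2=0xeb r3=0xff  N=1 Z=0
-- IRQ taken; context saved, return-PC = 5 --

SAVED = 0xeb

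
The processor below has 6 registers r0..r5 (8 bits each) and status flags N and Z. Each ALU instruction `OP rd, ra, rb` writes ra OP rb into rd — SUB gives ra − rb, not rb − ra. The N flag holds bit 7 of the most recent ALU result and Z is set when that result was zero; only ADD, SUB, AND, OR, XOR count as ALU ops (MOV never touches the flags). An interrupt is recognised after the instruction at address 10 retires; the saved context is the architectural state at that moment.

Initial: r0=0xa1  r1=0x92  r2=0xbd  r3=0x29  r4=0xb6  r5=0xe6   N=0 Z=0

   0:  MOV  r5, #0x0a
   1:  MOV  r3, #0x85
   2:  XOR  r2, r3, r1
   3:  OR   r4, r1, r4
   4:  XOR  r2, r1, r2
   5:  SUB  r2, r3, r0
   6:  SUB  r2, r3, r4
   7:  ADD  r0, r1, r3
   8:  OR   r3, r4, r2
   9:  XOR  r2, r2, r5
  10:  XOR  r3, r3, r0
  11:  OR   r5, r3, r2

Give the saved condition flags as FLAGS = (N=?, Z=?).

FLAGS = (N=1, Z=0)

after  0: r0=0xa1 r1=0x92 r2=0xbd r3=0x29 r4=0xb6 r5=0x0a  N=0 Z=0
after  1: r0=0xa1 r1=0x92 r2=0xbd r3=0x85 r4=0xb6 r5=0x0a  N=0 Z=0
after  2: r0=0xa1 r1=0x92 r2=0x17 r3=0x85 r4=0xb6 r5=0x0a  N=0 Z=0
after  3: r0=0xa1 r1=0x92 r2=0x17 r3=0x85 r4=0xb6 r5=0x0a  N=1 Z=0
after  4: r0=0xa1 r1=0x92 r2=0x85 r3=0x85 r4=0xb6 r5=0x0a  N=1 Z=0
after  5: r0=0xa1 r1=0x92 r2=0xe4 r3=0x85 r4=0xb6 r5=0x0a  N=1 Z=0
after  6: r0=0xa1 r1=0x92 r2=0xcf r3=0x85 r4=0xb6 r5=0x0a  N=1 Z=0
after  7: r0=0x17 r1=0x92 r2=0xcf r3=0x85 r4=0xb6 r5=0x0a  N=0 Z=0
after  8: r0=0x17 r1=0x92 r2=0xcf r3=0xff r4=0xb6 r5=0x0a  N=1 Z=0
after  9: r0=0x17 r1=0x92 r2=0xc5 r3=0xff r4=0xb6 r5=0x0a  N=1 Z=0
after 10: r0=0x17 r1=0x92 r2=0xc5 r3=0xe8 r4=0xb6 r5=0x0a  N=1 Z=0
-- IRQ taken; context saved, return-PC = 11 --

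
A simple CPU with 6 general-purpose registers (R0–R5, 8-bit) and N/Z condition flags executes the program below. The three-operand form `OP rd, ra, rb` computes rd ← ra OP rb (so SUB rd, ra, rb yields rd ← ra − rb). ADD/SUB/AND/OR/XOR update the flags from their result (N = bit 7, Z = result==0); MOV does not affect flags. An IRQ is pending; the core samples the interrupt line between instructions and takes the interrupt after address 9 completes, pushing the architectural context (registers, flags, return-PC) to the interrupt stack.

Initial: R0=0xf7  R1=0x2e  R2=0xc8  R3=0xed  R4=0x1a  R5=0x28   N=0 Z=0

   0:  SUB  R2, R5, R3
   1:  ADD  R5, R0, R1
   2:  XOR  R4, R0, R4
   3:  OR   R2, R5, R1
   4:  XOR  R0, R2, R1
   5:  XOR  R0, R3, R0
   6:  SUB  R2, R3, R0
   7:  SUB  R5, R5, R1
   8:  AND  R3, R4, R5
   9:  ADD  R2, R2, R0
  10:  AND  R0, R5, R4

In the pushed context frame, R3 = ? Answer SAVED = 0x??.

after  0: R0=0xf7 R1=0x2e R2=0x3b R3=0xed R4=0x1a R5=0x28  N=0 Z=0
after  1: R0=0xf7 R1=0x2e R2=0x3b R3=0xed R4=0x1a R5=0x25  N=0 Z=0
after  2: R0=0xf7 R1=0x2e R2=0x3b R3=0xed R4=0xed R5=0x25  N=1 Z=0
after  3: R0=0xf7 R1=0x2e R2=0x2f R3=0xed R4=0xed R5=0x25  N=0 Z=0
after  4: R0=0x01 R1=0x2e R2=0x2f R3=0xed R4=0xed R5=0x25  N=0 Z=0
after  5: R0=0xec R1=0x2e R2=0x2f R3=0xed R4=0xed R5=0x25  N=1 Z=0
after  6: R0=0xec R1=0x2e R2=0x01 R3=0xed R4=0xed R5=0x25  N=0 Z=0
after  7: R0=0xec R1=0x2e R2=0x01 R3=0xed R4=0xed R5=0xf7  N=1 Z=0
after  8: R0=0xec R1=0x2e R2=0x01 R3=0xe5 R4=0xed R5=0xf7  N=1 Z=0
after  9: R0=0xec R1=0x2e R2=0xed R3=0xe5 R4=0xed R5=0xf7  N=1 Z=0
-- IRQ taken; context saved, return-PC = 10 --

SAVED = 0xe5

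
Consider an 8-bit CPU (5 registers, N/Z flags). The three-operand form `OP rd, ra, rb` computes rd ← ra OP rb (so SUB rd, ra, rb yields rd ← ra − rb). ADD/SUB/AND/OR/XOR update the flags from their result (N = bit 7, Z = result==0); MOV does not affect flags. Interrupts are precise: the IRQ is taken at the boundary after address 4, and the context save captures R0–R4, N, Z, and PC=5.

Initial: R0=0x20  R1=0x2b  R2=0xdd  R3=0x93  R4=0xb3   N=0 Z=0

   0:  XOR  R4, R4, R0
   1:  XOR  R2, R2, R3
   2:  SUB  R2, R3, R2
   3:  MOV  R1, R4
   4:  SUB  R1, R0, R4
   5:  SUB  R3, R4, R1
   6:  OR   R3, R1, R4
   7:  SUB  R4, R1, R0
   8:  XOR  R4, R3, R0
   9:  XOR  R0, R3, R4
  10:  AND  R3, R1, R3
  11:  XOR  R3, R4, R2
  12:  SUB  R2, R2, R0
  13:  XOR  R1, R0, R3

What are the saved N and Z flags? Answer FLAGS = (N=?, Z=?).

FLAGS = (N=1, Z=0)

after  0: R0=0x20 R1=0x2b R2=0xdd R3=0x93 R4=0x93  N=1 Z=0
after  1: R0=0x20 R1=0x2b R2=0x4e R3=0x93 R4=0x93  N=0 Z=0
after  2: R0=0x20 R1=0x2b R2=0x45 R3=0x93 R4=0x93  N=0 Z=0
after  3: R0=0x20 R1=0x93 R2=0x45 R3=0x93 R4=0x93  N=0 Z=0
after  4: R0=0x20 R1=0x8d R2=0x45 R3=0x93 R4=0x93  N=1 Z=0
-- IRQ taken; context saved, return-PC = 5 --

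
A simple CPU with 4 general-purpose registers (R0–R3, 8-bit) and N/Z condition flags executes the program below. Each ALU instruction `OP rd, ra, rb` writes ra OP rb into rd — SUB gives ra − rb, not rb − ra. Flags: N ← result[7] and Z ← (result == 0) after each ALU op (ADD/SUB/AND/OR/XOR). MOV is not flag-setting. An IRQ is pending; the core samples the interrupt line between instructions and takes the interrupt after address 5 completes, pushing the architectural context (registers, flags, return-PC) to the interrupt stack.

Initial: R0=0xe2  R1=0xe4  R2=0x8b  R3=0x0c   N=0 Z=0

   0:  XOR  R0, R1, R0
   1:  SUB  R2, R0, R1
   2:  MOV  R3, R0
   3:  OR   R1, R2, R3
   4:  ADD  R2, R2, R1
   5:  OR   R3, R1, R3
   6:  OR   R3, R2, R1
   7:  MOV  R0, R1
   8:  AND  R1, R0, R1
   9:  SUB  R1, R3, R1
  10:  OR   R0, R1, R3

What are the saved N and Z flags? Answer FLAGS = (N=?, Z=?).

FLAGS = (N=0, Z=0)

after  0: R0=0x06 R1=0xe4 R2=0x8b R3=0x0c  N=0 Z=0
after  1: R0=0x06 R1=0xe4 R2=0x22 R3=0x0c  N=0 Z=0
after  2: R0=0x06 R1=0xe4 R2=0x22 R3=0x06  N=0 Z=0
after  3: R0=0x06 R1=0x26 R2=0x22 R3=0x06  N=0 Z=0
after  4: R0=0x06 R1=0x26 R2=0x48 R3=0x06  N=0 Z=0
after  5: R0=0x06 R1=0x26 R2=0x48 R3=0x26  N=0 Z=0
-- IRQ taken; context saved, return-PC = 6 --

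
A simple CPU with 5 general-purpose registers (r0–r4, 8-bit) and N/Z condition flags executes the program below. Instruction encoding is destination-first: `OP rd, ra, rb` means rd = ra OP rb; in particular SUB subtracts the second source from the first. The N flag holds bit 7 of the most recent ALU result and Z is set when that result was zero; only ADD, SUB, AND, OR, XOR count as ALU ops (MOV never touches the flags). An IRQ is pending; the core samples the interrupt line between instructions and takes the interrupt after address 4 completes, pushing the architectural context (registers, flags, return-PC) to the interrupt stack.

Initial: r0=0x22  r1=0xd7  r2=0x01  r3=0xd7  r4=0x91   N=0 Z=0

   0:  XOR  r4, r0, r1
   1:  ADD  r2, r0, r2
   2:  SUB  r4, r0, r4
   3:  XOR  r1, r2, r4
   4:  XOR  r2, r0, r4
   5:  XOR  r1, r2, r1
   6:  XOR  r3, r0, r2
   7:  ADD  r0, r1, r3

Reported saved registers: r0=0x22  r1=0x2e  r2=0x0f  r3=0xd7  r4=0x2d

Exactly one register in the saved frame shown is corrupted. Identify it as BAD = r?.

after  0: r0=0x22 r1=0xd7 r2=0x01 r3=0xd7 r4=0xf5  N=1 Z=0
after  1: r0=0x22 r1=0xd7 r2=0x23 r3=0xd7 r4=0xf5  N=0 Z=0
after  2: r0=0x22 r1=0xd7 r2=0x23 r3=0xd7 r4=0x2d  N=0 Z=0
after  3: r0=0x22 r1=0x0e r2=0x23 r3=0xd7 r4=0x2d  N=0 Z=0
after  4: r0=0x22 r1=0x0e r2=0x0f r3=0xd7 r4=0x2d  N=0 Z=0
-- IRQ taken; context saved, return-PC = 5 --
mismatch: r1: reported 0x2e vs actual 0x0e

BAD = r1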